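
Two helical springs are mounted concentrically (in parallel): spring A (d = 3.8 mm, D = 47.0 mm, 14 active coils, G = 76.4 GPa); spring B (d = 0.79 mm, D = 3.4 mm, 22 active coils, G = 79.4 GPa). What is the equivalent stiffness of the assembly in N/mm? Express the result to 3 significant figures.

5.84 N/mm

k_A = Gd⁴/(8D³N_a) = (76.4×10³)(3.8⁴)/(8·47.0³·14) = 1.37 N/mm
k_B = Gd⁴/(8D³N_a) = (79.4×10³)(0.79⁴)/(8·3.4³·22) = 4.4707 N/mm
Parallel: k_eq = 1.37 + 4.4707 = 5.8407 N/mm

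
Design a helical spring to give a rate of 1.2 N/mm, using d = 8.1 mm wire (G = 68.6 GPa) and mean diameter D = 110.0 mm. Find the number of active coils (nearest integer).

N_a = Gd⁴/(8D³k) = (68.6×10³ × 8.1⁴)/(8 × 110.0³ × 1.2)
    = 2.95301e+08 / 1.27776e+07 = 23.11 → 23 coils

23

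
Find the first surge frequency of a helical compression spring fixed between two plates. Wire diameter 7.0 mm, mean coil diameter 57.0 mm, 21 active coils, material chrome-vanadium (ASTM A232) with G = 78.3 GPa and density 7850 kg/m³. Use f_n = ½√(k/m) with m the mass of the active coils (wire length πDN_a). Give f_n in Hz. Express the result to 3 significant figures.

k = Gd⁴/(8D³N_a) = (78.3×10³)(7.0⁴)/(8·57.0³·21) = 6.0425 N/mm = 6042.5 N/m
Wire length L = πDN_a = π·57.0·21 = 3760.5 mm
m = ρ·(πd²/4)·L = 7850 × 38.485×10⁻⁶ m² × 3.7605 m = 1.1361 kg
f_n = ½√(k/m) = 0.5·√(6042.5/1.1361) = 0.5·√(5318.9) = 36.465 Hz

36.5 Hz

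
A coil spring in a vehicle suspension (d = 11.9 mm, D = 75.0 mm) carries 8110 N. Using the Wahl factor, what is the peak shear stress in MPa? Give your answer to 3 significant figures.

1140 MPa

Spring index C = D/d = 75.0/11.9 = 6.3025
K_W = (4C−1)/(4C−4) + 0.615/C = 24.210/21.210 + 0.0976 = 1.2390
τ₀ = 8FD/(πd³) = 8·8110·75.0/(π·11.9³) = 4.866e+06/5294.1 = 919.14 MPa
τ_max = K·τ₀ = 1.2390 × 919.14 = 1138.8 MPa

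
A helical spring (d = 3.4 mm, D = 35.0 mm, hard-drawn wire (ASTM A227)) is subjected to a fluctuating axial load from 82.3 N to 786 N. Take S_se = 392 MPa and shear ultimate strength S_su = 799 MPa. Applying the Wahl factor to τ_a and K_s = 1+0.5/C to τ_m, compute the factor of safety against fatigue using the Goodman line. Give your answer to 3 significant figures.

0.277

C = D/d = 35.0/3.4 = 10.2941; K_W = (4C−1)/(4C−4)+0.615/C = 1.1404; K_s = 1+0.5/C = 1.0486
F_a = (F_max−F_min)/2 = 351.85 N; F_m = (F_max+F_min)/2 = 434.15 N
τ_a = K_W·8F_aD/(πd³) = 1.1404 × 797.86 = 909.92 MPa
τ_m = K_s·8F_mD/(πd³) = 1.0486 × 984.49 = 1032.3 MPa
Goodman: 1/n_f = τ_a/S_se + τ_m/S_su = 909.92/392 + 1032.3/799 = 2.32121 + 1.29200 = 3.6132
n_f = 1/3.6132 = 0.2768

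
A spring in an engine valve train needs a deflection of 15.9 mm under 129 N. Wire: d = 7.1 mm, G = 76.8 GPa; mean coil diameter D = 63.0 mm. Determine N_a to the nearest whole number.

Required rate k = F/δ = 129/15.9 = 8.1132 N/mm
N_a = Gd⁴/(8D³k) = (76.8×10³ × 7.1⁴)/(8 × 63.0³ × 8.1132)
    = 1.95162e+08 / 1.62295e+07 = 12.03 → 12 coils

12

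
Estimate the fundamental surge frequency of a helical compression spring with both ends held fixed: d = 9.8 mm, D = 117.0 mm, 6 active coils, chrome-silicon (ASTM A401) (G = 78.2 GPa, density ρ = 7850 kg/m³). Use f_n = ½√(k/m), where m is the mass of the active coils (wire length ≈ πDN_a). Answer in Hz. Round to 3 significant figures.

k = Gd⁴/(8D³N_a) = (78.2×10³)(9.8⁴)/(8·117.0³·6) = 9.3824 N/mm = 9382.4 N/m
Wire length L = πDN_a = π·117.0·6 = 2205.4 mm
m = ρ·(πd²/4)·L = 7850 × 75.43×10⁻⁶ m² × 2.2054 m = 1.3059 kg
f_n = ½√(k/m) = 0.5·√(9382.4/1.3059) = 0.5·√(7184.8) = 42.382 Hz

42.4 Hz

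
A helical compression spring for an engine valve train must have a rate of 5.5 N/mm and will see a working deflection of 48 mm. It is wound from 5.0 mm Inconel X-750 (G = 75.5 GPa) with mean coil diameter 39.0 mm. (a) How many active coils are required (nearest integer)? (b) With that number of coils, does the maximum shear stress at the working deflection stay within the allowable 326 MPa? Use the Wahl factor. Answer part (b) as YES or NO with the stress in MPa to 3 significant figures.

N_a = Gd⁴/(8D³k) = (75.5×10³)(5.0⁴)/(8·39.0³·5.5) = 18.08 → N_a = 18
Actual rate k = Gd⁴/(8D³·18) = 5.5242 N/mm
Working load F = kδ = 5.5242·48 = 265.16 N
C = 39.0/5.0 = 7.8000; K_W = (4C−1)/(4C−4)+0.615/C = 1.1891
τ_max = K_W·8FD/(πd³) = 1.1891·210.67 = 250.52 MPa
τ_max ≤ 326 MPa → acceptable

(a) 18 coils; (b) YES, τ_max = 251 MPa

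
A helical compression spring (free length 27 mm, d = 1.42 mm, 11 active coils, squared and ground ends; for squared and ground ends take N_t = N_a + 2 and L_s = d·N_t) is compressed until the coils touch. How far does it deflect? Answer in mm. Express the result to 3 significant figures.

8.54 mm

N_t = 13; L_s = 1.42·13 = 18.46 mm
δ_solid = L₀ − L_s = 27 − 18.46 = 8.54 mm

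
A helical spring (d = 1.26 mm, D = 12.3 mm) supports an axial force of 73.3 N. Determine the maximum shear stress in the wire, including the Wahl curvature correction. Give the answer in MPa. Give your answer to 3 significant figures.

1320 MPa

Spring index C = D/d = 12.3/1.26 = 9.7619
K_W = (4C−1)/(4C−4) + 0.615/C = 38.048/35.048 + 0.0630 = 1.1486
τ₀ = 8FD/(πd³) = 8·73.3·12.3/(π·1.26³) = 7212.72/6.2844 = 1147.7 MPa
τ_max = K·τ₀ = 1.1486 × 1147.7 = 1318.3 MPa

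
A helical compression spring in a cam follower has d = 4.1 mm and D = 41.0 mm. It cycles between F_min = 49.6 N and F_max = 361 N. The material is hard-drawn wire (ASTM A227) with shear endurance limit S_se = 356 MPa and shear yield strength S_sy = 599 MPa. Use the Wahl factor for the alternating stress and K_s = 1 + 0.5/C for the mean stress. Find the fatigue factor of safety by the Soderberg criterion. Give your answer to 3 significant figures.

C = D/d = 41.0/4.1 = 10.0000; K_W = (4C−1)/(4C−4)+0.615/C = 1.1448; K_s = 1+0.5/C = 1.0500
F_a = (F_max−F_min)/2 = 155.7 N; F_m = (F_max+F_min)/2 = 205.3 N
τ_a = K_W·8F_aD/(πd³) = 1.1448 × 235.86 = 270.02 MPa
τ_m = K_s·8F_mD/(πd³) = 1.0500 × 311 = 326.55 MPa
Soderberg: 1/n_f = τ_a/S_se + τ_m/S_sy = 270.02/356 + 326.55/599 = 0.75850 + 0.54516 = 1.3037
n_f = 1/1.3037 = 0.7671

0.767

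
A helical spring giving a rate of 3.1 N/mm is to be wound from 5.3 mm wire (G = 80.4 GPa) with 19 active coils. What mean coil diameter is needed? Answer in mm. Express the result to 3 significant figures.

51.3 mm

D = (Gd⁴/(8N_a·k))^(1/3) = (80.4×10³·5.3⁴/(8·19·3.1))^(1/3)
  = (134634)^(1/3) = 51.2529 mm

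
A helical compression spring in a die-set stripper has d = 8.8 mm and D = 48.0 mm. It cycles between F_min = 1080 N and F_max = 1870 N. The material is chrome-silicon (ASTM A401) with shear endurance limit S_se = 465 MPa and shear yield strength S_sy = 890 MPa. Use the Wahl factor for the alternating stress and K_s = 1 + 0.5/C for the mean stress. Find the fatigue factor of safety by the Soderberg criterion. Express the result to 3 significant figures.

C = D/d = 48.0/8.8 = 5.4545; K_W = (4C−1)/(4C−4)+0.615/C = 1.2811; K_s = 1+0.5/C = 1.0917
F_a = (F_max−F_min)/2 = 395 N; F_m = (F_max+F_min)/2 = 1475 N
τ_a = K_W·8F_aD/(πd³) = 1.2811 × 70.848 = 90.765 MPa
τ_m = K_s·8F_mD/(πd³) = 1.0917 × 264.56 = 288.81 MPa
Soderberg: 1/n_f = τ_a/S_se + τ_m/S_sy = 90.765/465 + 288.81/890 = 0.19519 + 0.32451 = 0.5197
n_f = 1/0.5197 = 1.924

1.92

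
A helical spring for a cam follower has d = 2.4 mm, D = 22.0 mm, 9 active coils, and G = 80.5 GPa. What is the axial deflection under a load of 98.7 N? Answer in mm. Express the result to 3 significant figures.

28.3 mm

k = Gd⁴/(8D³N_a) = (80.5×10³)(2.4⁴)/(8·22.0³·9) = 3.4837 N/mm
δ = F/k = 98.7 / 3.4837 = 28.332 mm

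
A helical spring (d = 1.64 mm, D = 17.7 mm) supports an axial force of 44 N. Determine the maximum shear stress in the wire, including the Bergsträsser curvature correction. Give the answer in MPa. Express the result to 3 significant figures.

506 MPa

Spring index C = D/d = 17.7/1.64 = 10.7927
K_B = (4C+2)/(4C−3) = 45.171/40.171 = 1.1245
τ₀ = 8FD/(πd³) = 8·44·17.7/(π·1.64³) = 6230.4/13.857 = 449.61 MPa
τ_max = K·τ₀ = 1.1245 × 449.61 = 505.57 MPa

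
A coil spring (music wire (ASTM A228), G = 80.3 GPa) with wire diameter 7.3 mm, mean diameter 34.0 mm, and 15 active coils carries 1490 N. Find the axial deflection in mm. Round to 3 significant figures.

30.8 mm

k = Gd⁴/(8D³N_a) = (80.3×10³)(7.3⁴)/(8·34.0³·15) = 48.349 N/mm
δ = F/k = 1490 / 48.349 = 30.817 mm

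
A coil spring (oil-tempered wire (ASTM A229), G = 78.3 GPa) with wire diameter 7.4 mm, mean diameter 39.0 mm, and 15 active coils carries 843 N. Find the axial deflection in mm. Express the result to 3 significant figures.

25.6 mm

k = Gd⁴/(8D³N_a) = (78.3×10³)(7.4⁴)/(8·39.0³·15) = 32.985 N/mm
δ = F/k = 843 / 32.985 = 25.557 mm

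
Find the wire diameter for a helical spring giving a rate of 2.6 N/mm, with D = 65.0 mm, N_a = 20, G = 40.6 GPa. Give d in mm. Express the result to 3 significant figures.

7.28 mm

d = (8D³N_a·k / G)^(1/4) = (8·65.0³·20·2.6 / (40.6×10³))^0.25
  = (2813.9)^0.25 = 7.2833 mm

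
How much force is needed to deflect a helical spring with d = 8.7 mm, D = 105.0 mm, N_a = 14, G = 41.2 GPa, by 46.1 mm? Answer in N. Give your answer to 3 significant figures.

k = Gd⁴/(8D³N_a) = (41.2×10³)(8.7⁴)/(8·105.0³·14) = 1.8205 N/mm
F = k·δ = 1.8205 × 46.1 = 83.925 N

83.9 N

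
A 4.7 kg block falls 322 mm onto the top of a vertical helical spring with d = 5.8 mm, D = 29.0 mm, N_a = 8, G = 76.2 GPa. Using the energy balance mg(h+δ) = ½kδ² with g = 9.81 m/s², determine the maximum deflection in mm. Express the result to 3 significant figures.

24.0 mm

k = Gd⁴/(8D³N_a) = (76.2×10³)(5.8⁴)/(8·29.0³·8) = 55.245 N/mm
W = mg = 4.7 × 9.81 = 46.107 N
½kδ² − Wδ − Wh = 0 → δ = (W + √(W² + 2kWh))/k
δ = (46.107 + √(2125.9 + 1.64038e+06))/55.245 = (46.107 + 1281.6)/55.245 = 24.033 mm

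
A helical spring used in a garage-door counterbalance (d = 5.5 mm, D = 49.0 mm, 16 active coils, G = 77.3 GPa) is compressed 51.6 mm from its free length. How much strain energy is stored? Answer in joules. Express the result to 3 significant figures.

6.25 J

k = Gd⁴/(8D³N_a) = (77.3×10³)(5.5⁴)/(8·49.0³·16) = 4.6971 N/mm
U = ½kδ² = 0.5 × 4.6971 × 51.6² = 6253.2 N·mm = 6.2532 J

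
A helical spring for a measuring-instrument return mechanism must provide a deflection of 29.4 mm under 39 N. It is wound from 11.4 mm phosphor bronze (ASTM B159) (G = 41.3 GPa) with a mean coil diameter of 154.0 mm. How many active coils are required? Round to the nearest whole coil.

18

Required rate k = F/δ = 39/29.4 = 1.3265 N/mm
N_a = Gd⁴/(8D³k) = (41.3×10³ × 11.4⁴)/(8 × 154.0³ × 1.3265)
    = 6.97541e+08 / 3.87587e+07 = 18 → 18 coils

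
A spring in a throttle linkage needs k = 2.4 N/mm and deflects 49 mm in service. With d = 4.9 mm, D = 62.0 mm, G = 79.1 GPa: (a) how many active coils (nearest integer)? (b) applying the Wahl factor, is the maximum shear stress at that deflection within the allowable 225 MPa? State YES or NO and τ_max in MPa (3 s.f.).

(a) 10 coils; (b) YES, τ_max = 175 MPa

N_a = Gd⁴/(8D³k) = (79.1×10³)(4.9⁴)/(8·62.0³·2.4) = 9.965 → N_a = 10
Actual rate k = Gd⁴/(8D³·10) = 2.3916 N/mm
Working load F = kδ = 2.3916·49 = 117.19 N
C = 62.0/4.9 = 12.6531; K_W = (4C−1)/(4C−4)+0.615/C = 1.1130
τ_max = K_W·8FD/(πd³) = 1.1130·157.27 = 175.03 MPa
τ_max ≤ 225 MPa → acceptable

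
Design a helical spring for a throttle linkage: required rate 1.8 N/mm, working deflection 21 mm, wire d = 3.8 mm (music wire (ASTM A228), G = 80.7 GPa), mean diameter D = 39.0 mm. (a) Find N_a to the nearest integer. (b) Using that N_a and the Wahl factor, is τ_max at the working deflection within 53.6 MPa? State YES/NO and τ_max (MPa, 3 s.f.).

(a) 20 coils; (b) NO, τ_max = 76.9 MPa

N_a = Gd⁴/(8D³k) = (80.7×10³)(3.8⁴)/(8·39.0³·1.8) = 19.7 → N_a = 20
Actual rate k = Gd⁴/(8D³·20) = 1.7729 N/mm
Working load F = kδ = 1.7729·21 = 37.232 N
C = 39.0/3.8 = 10.2632; K_W = (4C−1)/(4C−4)+0.615/C = 1.1409
τ_max = K_W·8FD/(πd³) = 1.1409·67.386 = 76.88 MPa
τ_max > 53.6 MPa → exceeds allowable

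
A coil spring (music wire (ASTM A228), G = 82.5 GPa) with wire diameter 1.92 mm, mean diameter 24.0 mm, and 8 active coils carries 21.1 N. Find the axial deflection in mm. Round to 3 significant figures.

k = Gd⁴/(8D³N_a) = (82.5×10³)(1.92⁴)/(8·24.0³·8) = 1.2672 N/mm
δ = F/k = 21.1 / 1.2672 = 16.651 mm

16.7 mm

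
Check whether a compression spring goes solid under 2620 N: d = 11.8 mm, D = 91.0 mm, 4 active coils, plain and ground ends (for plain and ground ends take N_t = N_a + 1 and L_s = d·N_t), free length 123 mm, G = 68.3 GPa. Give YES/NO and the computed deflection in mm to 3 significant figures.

NO, δ = 47.7 mm

k = Gd⁴/(8D³N_a) = (68.3×10³)(11.8⁴)/(8·91.0³·4) = 54.913 N/mm
N_t = 5; L_s = 11.8·5 = 59 mm; δ_solid = L₀ − L_s = 123 − 59 = 64 mm
δ = F/k = 2620/54.913 = 47.712 mm
δ < δ_solid → spring does not go solid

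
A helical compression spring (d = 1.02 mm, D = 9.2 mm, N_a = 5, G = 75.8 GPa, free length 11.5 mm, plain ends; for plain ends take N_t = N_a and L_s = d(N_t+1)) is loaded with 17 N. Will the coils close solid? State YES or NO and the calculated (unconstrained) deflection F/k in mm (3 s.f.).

k = Gd⁴/(8D³N_a) = (75.8×10³)(1.02⁴)/(8·9.2³·5) = 2.6342 N/mm
N_t = 5; L_s = 1.02·6 = 6.12 mm; δ_solid = L₀ − L_s = 11.5 − 6.12 = 5.38 mm
δ = F/k = 17/2.6342 = 6.4536 mm
δ ≥ δ_solid → spring goes solid

YES, δ = 6.45 mm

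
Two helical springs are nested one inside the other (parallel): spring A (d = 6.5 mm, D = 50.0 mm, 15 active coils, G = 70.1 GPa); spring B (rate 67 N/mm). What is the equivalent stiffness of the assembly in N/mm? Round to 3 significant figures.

75.3 N/mm

k_A = Gd⁴/(8D³N_a) = (70.1×10³)(6.5⁴)/(8·50.0³·15) = 8.3422 N/mm
Parallel: k_eq = 8.3422 + 67 = 75.342 N/mm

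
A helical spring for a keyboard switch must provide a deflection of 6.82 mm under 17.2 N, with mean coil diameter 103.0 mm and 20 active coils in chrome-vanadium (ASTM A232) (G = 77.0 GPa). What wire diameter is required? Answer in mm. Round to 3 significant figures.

Required rate k = F/δ = 17.2/6.82 = 2.522 N/mm
d = (8D³N_a·k / G)^(1/4) = (8·103.0³·20·2.522 / (77.0×10³))^0.25
  = (5726.4)^0.25 = 8.6990 mm

8.70 mm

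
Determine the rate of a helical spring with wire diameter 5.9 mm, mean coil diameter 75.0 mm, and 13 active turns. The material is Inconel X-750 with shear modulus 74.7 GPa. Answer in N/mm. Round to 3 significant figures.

2.06 N/mm

k = Gd⁴/(8D³N_a) = (74.7×10³ × 5.9⁴) / (8 × 75.0³ × 13)
  = 9.05167e+07 / 4.3875e+07 = 2.0631 N/mm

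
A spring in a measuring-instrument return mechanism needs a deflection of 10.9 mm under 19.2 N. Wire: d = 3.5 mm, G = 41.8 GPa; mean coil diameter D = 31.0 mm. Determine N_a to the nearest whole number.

15

Required rate k = F/δ = 19.2/10.9 = 1.7615 N/mm
N_a = Gd⁴/(8D³k) = (41.8×10³ × 3.5⁴)/(8 × 31.0³ × 1.7615)
    = 6.27261e+06 / 419807 = 14.94 → 15 coils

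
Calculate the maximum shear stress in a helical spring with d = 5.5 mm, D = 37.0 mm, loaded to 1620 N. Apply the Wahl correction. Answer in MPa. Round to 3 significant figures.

Spring index C = D/d = 37.0/5.5 = 6.7273
K_W = (4C−1)/(4C−4) + 0.615/C = 25.909/22.909 + 0.0914 = 1.2224
τ₀ = 8FD/(πd³) = 8·1620·37.0/(π·5.5³) = 479520/522.68 = 917.42 MPa
τ_max = K·τ₀ = 1.2224 × 917.42 = 1121.4 MPa

1120 MPa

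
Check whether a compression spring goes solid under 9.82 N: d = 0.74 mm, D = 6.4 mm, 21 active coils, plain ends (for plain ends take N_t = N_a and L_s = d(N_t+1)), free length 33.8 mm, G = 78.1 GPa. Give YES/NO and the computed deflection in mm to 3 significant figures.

k = Gd⁴/(8D³N_a) = (78.1×10³)(0.74⁴)/(8·6.4³·21) = 0.53178 N/mm
N_t = 21; L_s = 0.74·22 = 16.28 mm; δ_solid = L₀ − L_s = 33.8 − 16.28 = 17.52 mm
δ = F/k = 9.82/0.53178 = 18.466 mm
δ ≥ δ_solid → spring goes solid

YES, δ = 18.5 mm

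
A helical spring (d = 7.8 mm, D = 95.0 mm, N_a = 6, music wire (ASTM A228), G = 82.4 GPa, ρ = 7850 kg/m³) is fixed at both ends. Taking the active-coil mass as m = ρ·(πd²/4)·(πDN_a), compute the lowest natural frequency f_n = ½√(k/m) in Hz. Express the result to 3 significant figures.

52.5 Hz

k = Gd⁴/(8D³N_a) = (82.4×10³)(7.8⁴)/(8·95.0³·6) = 7.4113 N/mm = 7411.3 N/m
Wire length L = πDN_a = π·95.0·6 = 1790.7 mm
m = ρ·(πd²/4)·L = 7850 × 47.784×10⁻⁶ m² × 1.7907 m = 0.6717 kg
f_n = ½√(k/m) = 0.5·√(7411.3/0.6717) = 0.5·√(11034) = 52.521 Hz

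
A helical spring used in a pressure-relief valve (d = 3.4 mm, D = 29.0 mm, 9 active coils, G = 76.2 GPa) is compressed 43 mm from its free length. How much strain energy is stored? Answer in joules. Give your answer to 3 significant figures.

k = Gd⁴/(8D³N_a) = (76.2×10³)(3.4⁴)/(8·29.0³·9) = 5.7989 N/mm
U = ½kδ² = 0.5 × 5.7989 × 43² = 5361.1 N·mm = 5.3611 J

5.36 J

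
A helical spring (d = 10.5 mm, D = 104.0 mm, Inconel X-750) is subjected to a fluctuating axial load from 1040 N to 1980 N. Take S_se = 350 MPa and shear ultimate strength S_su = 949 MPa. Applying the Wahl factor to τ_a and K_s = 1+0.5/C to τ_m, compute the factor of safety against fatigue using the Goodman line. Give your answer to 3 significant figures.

C = D/d = 104.0/10.5 = 9.9048; K_W = (4C−1)/(4C−4)+0.615/C = 1.1463; K_s = 1+0.5/C = 1.0505
F_a = (F_max−F_min)/2 = 470 N; F_m = (F_max+F_min)/2 = 1510 N
τ_a = K_W·8F_aD/(πd³) = 1.1463 × 107.52 = 123.26 MPa
τ_m = K_s·8F_mD/(πd³) = 1.0505 × 345.45 = 362.89 MPa
Goodman: 1/n_f = τ_a/S_se + τ_m/S_su = 123.26/350 + 362.89/949 = 0.35216 + 0.38239 = 0.73455
n_f = 1/0.73455 = 1.361

1.36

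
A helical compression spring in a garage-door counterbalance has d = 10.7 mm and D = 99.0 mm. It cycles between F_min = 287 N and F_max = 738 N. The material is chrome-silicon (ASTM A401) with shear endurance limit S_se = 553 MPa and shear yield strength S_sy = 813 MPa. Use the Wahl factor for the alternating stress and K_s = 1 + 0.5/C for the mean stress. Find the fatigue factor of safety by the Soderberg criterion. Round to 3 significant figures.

C = D/d = 99.0/10.7 = 9.2523; K_W = (4C−1)/(4C−4)+0.615/C = 1.1574; K_s = 1+0.5/C = 1.0540
F_a = (F_max−F_min)/2 = 225.5 N; F_m = (F_max+F_min)/2 = 512.5 N
τ_a = K_W·8F_aD/(πd³) = 1.1574 × 46.406 = 53.708 MPa
τ_m = K_s·8F_mD/(πd³) = 1.0540 × 105.47 = 111.17 MPa
Soderberg: 1/n_f = τ_a/S_se + τ_m/S_sy = 53.708/553 + 111.17/813 = 0.09712 + 0.13674 = 0.23386
n_f = 1/0.23386 = 4.276

4.28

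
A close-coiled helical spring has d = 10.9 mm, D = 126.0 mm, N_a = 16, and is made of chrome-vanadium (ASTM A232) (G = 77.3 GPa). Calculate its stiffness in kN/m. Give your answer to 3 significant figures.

k = Gd⁴/(8D³N_a) = (77.3×10³ × 10.9⁴) / (8 × 126.0³ × 16)
  = 1.09115e+09 / 2.56048e+08 = 4.2615 N/mm

4.26 kN/m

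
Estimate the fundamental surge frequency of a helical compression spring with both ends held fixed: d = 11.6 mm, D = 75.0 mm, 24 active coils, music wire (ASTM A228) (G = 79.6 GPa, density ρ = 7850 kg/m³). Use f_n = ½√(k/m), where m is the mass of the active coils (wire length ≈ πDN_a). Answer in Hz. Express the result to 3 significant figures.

k = Gd⁴/(8D³N_a) = (79.6×10³)(11.6⁴)/(8·75.0³·24) = 17.793 N/mm = 17793 N/m
Wire length L = πDN_a = π·75.0·24 = 5654.9 mm
m = ρ·(πd²/4)·L = 7850 × 105.68×10⁻⁶ m² × 5.6549 m = 4.6914 kg
f_n = ½√(k/m) = 0.5·√(17793/4.6914) = 0.5·√(3792.8) = 30.793 Hz

30.8 Hz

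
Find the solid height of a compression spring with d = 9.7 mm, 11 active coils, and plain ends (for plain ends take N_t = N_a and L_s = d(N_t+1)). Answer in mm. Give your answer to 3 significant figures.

plain ends: N_t = N_a = 11
L_s = d·(N_t+1) = 9.7 × 12 = 116.4 mm

116 mm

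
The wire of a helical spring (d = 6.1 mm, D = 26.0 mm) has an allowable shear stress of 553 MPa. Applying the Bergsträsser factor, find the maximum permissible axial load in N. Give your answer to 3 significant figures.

C = D/d = 26.0/6.1 = 4.2623
K_B = (4C+2)/(4C−3) = 19.049/14.049 = 1.3559
τ_max = K·8FD/(πd³) → F_max = τ_allow·πd³/(8DK)
F_max = 553·π·6.1³/(8·26.0·1.3559) = 3.9433e+05/282.03 = 1398.2 N

1400 N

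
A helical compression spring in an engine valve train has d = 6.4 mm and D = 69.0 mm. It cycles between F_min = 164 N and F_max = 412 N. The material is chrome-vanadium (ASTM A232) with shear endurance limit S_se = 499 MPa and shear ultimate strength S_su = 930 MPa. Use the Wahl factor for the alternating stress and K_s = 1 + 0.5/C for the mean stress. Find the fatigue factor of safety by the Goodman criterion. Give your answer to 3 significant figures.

2.46

C = D/d = 69.0/6.4 = 10.7812; K_W = (4C−1)/(4C−4)+0.615/C = 1.1337; K_s = 1+0.5/C = 1.0464
F_a = (F_max−F_min)/2 = 124 N; F_m = (F_max+F_min)/2 = 288 N
τ_a = K_W·8F_aD/(πd³) = 1.1337 × 83.113 = 94.227 MPa
τ_m = K_s·8F_mD/(πd³) = 1.0464 × 193.04 = 201.99 MPa
Goodman: 1/n_f = τ_a/S_se + τ_m/S_su = 94.227/499 + 201.99/930 = 0.18883 + 0.21719 = 0.40603
n_f = 1/0.40603 = 2.463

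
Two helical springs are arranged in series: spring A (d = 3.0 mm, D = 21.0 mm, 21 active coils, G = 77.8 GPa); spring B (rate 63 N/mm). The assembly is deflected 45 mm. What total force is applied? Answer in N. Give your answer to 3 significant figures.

k_A = Gd⁴/(8D³N_a) = (77.8×10³)(3.0⁴)/(8·21.0³·21) = 4.0504 N/mm
Series: 1/k_eq = 1/4.0504 + 1/63 = 0.26276; k_eq = 3.8057 N/mm
F = k_eq·δ = 3.8057·45 = 171.26 N

171 N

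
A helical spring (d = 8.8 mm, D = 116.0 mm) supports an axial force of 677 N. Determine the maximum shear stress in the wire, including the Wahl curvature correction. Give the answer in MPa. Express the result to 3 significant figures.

325 MPa

Spring index C = D/d = 116.0/8.8 = 13.1818
K_W = (4C−1)/(4C−4) + 0.615/C = 51.727/48.727 + 0.0467 = 1.1082
τ₀ = 8FD/(πd³) = 8·677·116.0/(π·8.8³) = 628256/2140.9 = 293.45 MPa
τ_max = K·τ₀ = 1.1082 × 293.45 = 325.21 MPa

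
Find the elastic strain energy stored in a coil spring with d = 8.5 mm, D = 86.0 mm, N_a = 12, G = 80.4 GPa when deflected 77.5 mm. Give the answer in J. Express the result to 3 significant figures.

20.6 J

k = Gd⁴/(8D³N_a) = (80.4×10³)(8.5⁴)/(8·86.0³·12) = 6.8733 N/mm
U = ½kδ² = 0.5 × 6.8733 × 77.5² = 20641 N·mm = 20.641 J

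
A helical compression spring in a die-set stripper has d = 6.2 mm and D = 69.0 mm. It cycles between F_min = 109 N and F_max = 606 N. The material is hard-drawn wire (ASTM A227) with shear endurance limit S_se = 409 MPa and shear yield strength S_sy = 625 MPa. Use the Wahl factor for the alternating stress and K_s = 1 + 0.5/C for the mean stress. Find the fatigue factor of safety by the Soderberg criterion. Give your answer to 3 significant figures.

1.06

C = D/d = 69.0/6.2 = 11.1290; K_W = (4C−1)/(4C−4)+0.615/C = 1.1293; K_s = 1+0.5/C = 1.0449
F_a = (F_max−F_min)/2 = 248.5 N; F_m = (F_max+F_min)/2 = 357.5 N
τ_a = K_W·8F_aD/(πd³) = 1.1293 × 183.21 = 206.9 MPa
τ_m = K_s·8F_mD/(πd³) = 1.0449 × 263.57 = 275.41 MPa
Soderberg: 1/n_f = τ_a/S_se + τ_m/S_sy = 206.9/409 + 275.41/625 = 0.50586 + 0.44065 = 0.94651
n_f = 1/0.94651 = 1.057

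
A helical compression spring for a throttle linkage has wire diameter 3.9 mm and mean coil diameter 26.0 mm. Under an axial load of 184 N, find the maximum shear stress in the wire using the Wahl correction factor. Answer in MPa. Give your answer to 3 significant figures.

251 MPa

Spring index C = D/d = 26.0/3.9 = 6.6667
K_W = (4C−1)/(4C−4) + 0.615/C = 25.667/22.667 + 0.0922 = 1.2246
τ₀ = 8FD/(πd³) = 8·184·26.0/(π·3.9³) = 38272/186.36 = 205.37 MPa
τ_max = K·τ₀ = 1.2246 × 205.37 = 251.5 MPa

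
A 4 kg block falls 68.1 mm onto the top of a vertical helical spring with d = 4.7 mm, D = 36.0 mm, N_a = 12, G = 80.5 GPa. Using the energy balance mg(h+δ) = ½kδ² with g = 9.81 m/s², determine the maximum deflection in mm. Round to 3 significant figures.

k = Gd⁴/(8D³N_a) = (80.5×10³)(4.7⁴)/(8·36.0³·12) = 8.7702 N/mm
W = mg = 4 × 9.81 = 39.24 N
½kδ² − Wδ − Wh = 0 → δ = (W + √(W² + 2kWh))/k
δ = (39.24 + √(1539.8 + 46872.1))/8.7702 = (39.24 + 220.03)/8.7702 = 29.562 mm

29.6 mm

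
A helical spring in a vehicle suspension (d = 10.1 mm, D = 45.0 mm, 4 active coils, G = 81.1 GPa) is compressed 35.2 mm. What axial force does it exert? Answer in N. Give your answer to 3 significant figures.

k = Gd⁴/(8D³N_a) = (81.1×10³)(10.1⁴)/(8·45.0³·4) = 289.41 N/mm
F = k·δ = 289.41 × 35.2 = 10187 N

10200 N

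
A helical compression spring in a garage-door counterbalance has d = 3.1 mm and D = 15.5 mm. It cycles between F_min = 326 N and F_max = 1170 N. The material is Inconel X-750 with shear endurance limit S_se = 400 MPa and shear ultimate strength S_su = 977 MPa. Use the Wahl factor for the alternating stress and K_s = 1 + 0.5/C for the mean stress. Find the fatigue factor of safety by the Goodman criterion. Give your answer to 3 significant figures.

0.339

C = D/d = 15.5/3.1 = 5.0000; K_W = (4C−1)/(4C−4)+0.615/C = 1.3105; K_s = 1+0.5/C = 1.1000
F_a = (F_max−F_min)/2 = 422 N; F_m = (F_max+F_min)/2 = 748 N
τ_a = K_W·8F_aD/(πd³) = 1.3105 × 559.11 = 732.72 MPa
τ_m = K_s·8F_mD/(πd³) = 1.1000 × 991.03 = 1090.1 MPa
Goodman: 1/n_f = τ_a/S_se + τ_m/S_su = 732.72/400 + 1090.1/977 = 1.83179 + 1.11580 = 2.9476
n_f = 1/2.9476 = 0.3393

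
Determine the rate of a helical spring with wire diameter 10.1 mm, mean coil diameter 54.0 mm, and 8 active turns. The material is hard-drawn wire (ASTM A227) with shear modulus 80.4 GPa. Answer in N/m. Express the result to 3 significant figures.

83000 N/m

k = Gd⁴/(8D³N_a) = (80.4×10³ × 10.1⁴) / (8 × 54.0³ × 8)
  = 8.36646e+08 / 1.00777e+07 = 83.02 N/mm = 83020 N/m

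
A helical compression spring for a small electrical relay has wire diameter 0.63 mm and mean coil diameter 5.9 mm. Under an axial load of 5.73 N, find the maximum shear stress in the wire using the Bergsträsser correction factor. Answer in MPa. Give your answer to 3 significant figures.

394 MPa

Spring index C = D/d = 5.9/0.63 = 9.3651
K_B = (4C+2)/(4C−3) = 39.460/34.460 = 1.1451
τ₀ = 8FD/(πd³) = 8·5.73·5.9/(π·0.63³) = 270.456/0.78555 = 344.29 MPa
τ_max = K·τ₀ = 1.1451 × 344.29 = 394.25 MPa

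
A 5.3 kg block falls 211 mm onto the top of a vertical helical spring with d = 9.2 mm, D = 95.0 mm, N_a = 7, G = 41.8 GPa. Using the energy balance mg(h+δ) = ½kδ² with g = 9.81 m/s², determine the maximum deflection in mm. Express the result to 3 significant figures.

k = Gd⁴/(8D³N_a) = (41.8×10³)(9.2⁴)/(8·95.0³·7) = 6.2369 N/mm
W = mg = 5.3 × 9.81 = 51.993 N
½kδ² − Wδ − Wh = 0 → δ = (W + √(W² + 2kWh))/k
δ = (51.993 + √(2703.3 + 136844))/6.2369 = (51.993 + 373.56)/6.2369 = 68.232 mm

68.2 mm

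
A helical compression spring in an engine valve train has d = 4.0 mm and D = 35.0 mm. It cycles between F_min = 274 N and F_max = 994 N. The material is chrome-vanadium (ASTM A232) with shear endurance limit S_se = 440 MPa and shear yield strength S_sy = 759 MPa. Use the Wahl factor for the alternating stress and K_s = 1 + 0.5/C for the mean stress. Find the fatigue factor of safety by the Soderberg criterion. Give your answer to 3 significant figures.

0.391

C = D/d = 35.0/4.0 = 8.7500; K_W = (4C−1)/(4C−4)+0.615/C = 1.1671; K_s = 1+0.5/C = 1.0571
F_a = (F_max−F_min)/2 = 360 N; F_m = (F_max+F_min)/2 = 634 N
τ_a = K_W·8F_aD/(πd³) = 1.1671 × 501.34 = 585.09 MPa
τ_m = K_s·8F_mD/(πd³) = 1.0571 × 882.91 = 933.36 MPa
Soderberg: 1/n_f = τ_a/S_se + τ_m/S_sy = 585.09/440 + 933.36/759 = 1.32975 + 1.22973 = 2.5595
n_f = 1/2.5595 = 0.3907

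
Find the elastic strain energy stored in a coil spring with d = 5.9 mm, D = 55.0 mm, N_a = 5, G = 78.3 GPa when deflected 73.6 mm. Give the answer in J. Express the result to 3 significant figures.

38.6 J

k = Gd⁴/(8D³N_a) = (78.3×10³)(5.9⁴)/(8·55.0³·5) = 14.257 N/mm
U = ½kδ² = 0.5 × 14.257 × 73.6² = 38614 N·mm = 38.614 J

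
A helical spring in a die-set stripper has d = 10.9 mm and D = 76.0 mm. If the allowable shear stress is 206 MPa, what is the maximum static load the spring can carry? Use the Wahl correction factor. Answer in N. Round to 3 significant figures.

C = D/d = 76.0/10.9 = 6.9725
K_W = (4C−1)/(4C−4) + 0.615/C = 26.890/23.890 + 0.0882 = 1.2138
τ_max = K·8FD/(πd³) → F_max = τ_allow·πd³/(8DK)
F_max = 206·π·10.9³/(8·76.0·1.2138) = 8.381e+05/737.98 = 1135.7 N

1140 N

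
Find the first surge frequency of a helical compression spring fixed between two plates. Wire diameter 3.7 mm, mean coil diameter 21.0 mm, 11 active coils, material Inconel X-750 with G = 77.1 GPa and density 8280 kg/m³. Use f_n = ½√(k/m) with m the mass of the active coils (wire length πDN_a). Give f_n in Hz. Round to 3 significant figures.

k = Gd⁴/(8D³N_a) = (77.1×10³)(3.7⁴)/(8·21.0³·11) = 17.73 N/mm = 17730 N/m
Wire length L = πDN_a = π·21.0·11 = 725.71 mm
m = ρ·(πd²/4)·L = 8280 × 10.752×10⁻⁶ m² × 0.72571 m = 0.064608 kg
f_n = ½√(k/m) = 0.5·√(17730/0.064608) = 0.5·√(2.7443e+05) = 261.93 Hz

262 Hz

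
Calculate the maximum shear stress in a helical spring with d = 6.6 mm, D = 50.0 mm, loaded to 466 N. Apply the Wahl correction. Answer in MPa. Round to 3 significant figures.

Spring index C = D/d = 50.0/6.6 = 7.5758
K_W = (4C−1)/(4C−4) + 0.615/C = 29.303/26.303 + 0.0812 = 1.1952
τ₀ = 8FD/(πd³) = 8·466·50.0/(π·6.6³) = 186400/903.2 = 206.38 MPa
τ_max = K·τ₀ = 1.1952 × 206.38 = 246.67 MPa

247 MPa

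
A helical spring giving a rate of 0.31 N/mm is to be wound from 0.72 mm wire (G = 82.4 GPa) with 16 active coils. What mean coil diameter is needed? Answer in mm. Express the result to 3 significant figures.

D = (Gd⁴/(8N_a·k))^(1/3) = (82.4×10³·0.72⁴/(8·16·0.31))^(1/3)
  = (558.066)^(1/3) = 8.2331 mm

8.23 mm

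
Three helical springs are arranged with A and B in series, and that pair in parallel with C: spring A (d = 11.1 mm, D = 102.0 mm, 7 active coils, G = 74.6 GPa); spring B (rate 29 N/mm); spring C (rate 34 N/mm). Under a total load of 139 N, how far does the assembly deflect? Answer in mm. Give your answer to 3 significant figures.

k_A = Gd⁴/(8D³N_a) = (74.6×10³)(11.1⁴)/(8·102.0³·7) = 19.056 N/mm
Springs A,B series: k_AB = 1/(1/19.056+1/29) = 11.5 N/mm; parallel with C: k_eq = 11.5+34 = 45.5 N/mm
δ = F/k_eq = 139/45.5 = 3.055 mm

3.05 mm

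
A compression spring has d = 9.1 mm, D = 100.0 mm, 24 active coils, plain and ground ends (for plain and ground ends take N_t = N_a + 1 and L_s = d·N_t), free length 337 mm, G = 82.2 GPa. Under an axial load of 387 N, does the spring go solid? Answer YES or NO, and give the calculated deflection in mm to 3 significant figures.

YES, δ = 132 mm

k = Gd⁴/(8D³N_a) = (82.2×10³)(9.1⁴)/(8·100.0³·24) = 2.9359 N/mm
N_t = 25; L_s = 9.1·25 = 227.5 mm; δ_solid = L₀ − L_s = 337 − 227.5 = 109.5 mm
δ = F/k = 387/2.9359 = 131.82 mm
δ ≥ δ_solid → spring goes solid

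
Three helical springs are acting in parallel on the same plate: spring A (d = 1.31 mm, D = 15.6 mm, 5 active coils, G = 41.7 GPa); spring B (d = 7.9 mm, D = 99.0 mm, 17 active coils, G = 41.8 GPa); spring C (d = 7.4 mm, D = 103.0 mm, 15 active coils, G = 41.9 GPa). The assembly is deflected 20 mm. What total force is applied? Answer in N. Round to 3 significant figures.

k_A = Gd⁴/(8D³N_a) = (41.7×10³)(1.31⁴)/(8·15.6³·5) = 0.8087 N/mm
k_B = Gd⁴/(8D³N_a) = (41.8×10³)(7.9⁴)/(8·99.0³·17) = 1.2338 N/mm
k_C = Gd⁴/(8D³N_a) = (41.9×10³)(7.4⁴)/(8·103.0³·15) = 0.95818 N/mm
Parallel: k_eq = 0.8087 + 1.2338 + 0.95818 = 3.0007 N/mm
F = k_eq·δ = 3.0007·20 = 60.013 N

60.0 N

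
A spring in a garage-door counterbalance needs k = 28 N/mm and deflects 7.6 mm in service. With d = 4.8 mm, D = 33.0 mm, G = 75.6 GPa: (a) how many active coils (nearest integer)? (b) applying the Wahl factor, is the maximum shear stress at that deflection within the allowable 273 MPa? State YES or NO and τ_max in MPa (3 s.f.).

N_a = Gd⁴/(8D³k) = (75.6×10³)(4.8⁴)/(8·33.0³·28) = 4.985 → N_a = 5
Actual rate k = Gd⁴/(8D³·5) = 27.918 N/mm
Working load F = kδ = 27.918·7.6 = 212.18 N
C = 33.0/4.8 = 6.8750; K_W = (4C−1)/(4C−4)+0.615/C = 1.2171
τ_max = K_W·8FD/(πd³) = 1.2171·161.22 = 196.23 MPa
τ_max ≤ 273 MPa → acceptable

(a) 5 coils; (b) YES, τ_max = 196 MPa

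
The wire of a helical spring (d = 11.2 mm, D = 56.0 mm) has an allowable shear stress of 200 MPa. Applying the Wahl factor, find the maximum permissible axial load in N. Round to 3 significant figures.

1500 N

C = D/d = 56.0/11.2 = 5.0000
K_W = (4C−1)/(4C−4) + 0.615/C = 19.000/16.000 + 0.1230 = 1.3105
τ_max = K·8FD/(πd³) → F_max = τ_allow·πd³/(8DK)
F_max = 200·π·11.2³/(8·56.0·1.3105) = 8.8274e+05/587.1 = 1503.6 N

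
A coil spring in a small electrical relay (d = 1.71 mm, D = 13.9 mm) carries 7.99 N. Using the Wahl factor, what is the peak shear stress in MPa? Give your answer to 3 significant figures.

66.8 MPa

Spring index C = D/d = 13.9/1.71 = 8.1287
K_W = (4C−1)/(4C−4) + 0.615/C = 31.515/28.515 + 0.0757 = 1.1809
τ₀ = 8FD/(πd³) = 8·7.99·13.9/(π·1.71³) = 888.488/15.709 = 56.561 MPa
τ_max = K·τ₀ = 1.1809 × 56.561 = 66.79 MPa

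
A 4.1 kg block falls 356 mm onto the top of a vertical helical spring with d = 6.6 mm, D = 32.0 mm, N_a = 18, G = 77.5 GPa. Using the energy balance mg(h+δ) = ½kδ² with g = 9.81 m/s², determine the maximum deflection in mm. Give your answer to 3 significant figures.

31.6 mm

k = Gd⁴/(8D³N_a) = (77.5×10³)(6.6⁴)/(8·32.0³·18) = 31.165 N/mm
W = mg = 4.1 × 9.81 = 40.221 N
½kδ² − Wδ − Wh = 0 → δ = (W + √(W² + 2kWh))/k
δ = (40.221 + √(1617.7 + 892479))/31.165 = (40.221 + 945.57)/31.165 = 31.631 mm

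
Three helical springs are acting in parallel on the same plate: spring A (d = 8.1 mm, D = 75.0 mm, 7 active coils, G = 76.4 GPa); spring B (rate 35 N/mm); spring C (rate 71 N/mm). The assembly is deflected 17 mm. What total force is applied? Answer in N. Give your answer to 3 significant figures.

2040 N

k_A = Gd⁴/(8D³N_a) = (76.4×10³)(8.1⁴)/(8·75.0³·7) = 13.921 N/mm
Parallel: k_eq = 13.921 + 35 + 71 = 119.92 N/mm
F = k_eq·δ = 119.92·17 = 2038.7 N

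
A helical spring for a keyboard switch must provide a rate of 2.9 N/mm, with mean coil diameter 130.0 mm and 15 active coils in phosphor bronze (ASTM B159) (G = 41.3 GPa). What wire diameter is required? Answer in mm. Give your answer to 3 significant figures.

d = (8D³N_a·k / G)^(1/4) = (8·130.0³·15·2.9 / (41.3×10³))^0.25
  = (18512)^0.25 = 11.6645 mm

11.7 mm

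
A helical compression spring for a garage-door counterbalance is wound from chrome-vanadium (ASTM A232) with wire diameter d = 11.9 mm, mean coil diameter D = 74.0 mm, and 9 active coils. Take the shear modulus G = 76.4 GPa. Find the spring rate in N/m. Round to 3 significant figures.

k = Gd⁴/(8D³N_a) = (76.4×10³ × 11.9⁴) / (8 × 74.0³ × 9)
  = 1.53208e+09 / 2.91761e+07 = 52.511 N/mm = 52511 N/m

52500 N/m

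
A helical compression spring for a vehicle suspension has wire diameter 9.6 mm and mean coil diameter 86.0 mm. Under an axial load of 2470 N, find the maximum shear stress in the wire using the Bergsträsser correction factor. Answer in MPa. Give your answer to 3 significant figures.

Spring index C = D/d = 86.0/9.6 = 8.9583
K_B = (4C+2)/(4C−3) = 37.833/32.833 = 1.1523
τ₀ = 8FD/(πd³) = 8·2470·86.0/(π·9.6³) = 1.69936e+06/2779.5 = 611.39 MPa
τ_max = K·τ₀ = 1.1523 × 611.39 = 704.5 MPa

705 MPa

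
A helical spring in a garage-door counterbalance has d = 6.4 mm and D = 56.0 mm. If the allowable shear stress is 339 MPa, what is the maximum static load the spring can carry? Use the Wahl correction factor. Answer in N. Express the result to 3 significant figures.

C = D/d = 56.0/6.4 = 8.7500
K_W = (4C−1)/(4C−4) + 0.615/C = 34.000/31.000 + 0.0703 = 1.1671
τ_max = K·8FD/(πd³) → F_max = τ_allow·πd³/(8DK)
F_max = 339·π·6.4³/(8·56.0·1.1671) = 2.7918e+05/522.84 = 533.97 N

534 N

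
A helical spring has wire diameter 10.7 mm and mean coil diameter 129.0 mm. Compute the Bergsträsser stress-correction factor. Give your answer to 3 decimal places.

C = D/d = 129.0/10.7 = 12.0561
K_B = (4C+2)/(4C−3) = 50.224/45.224 = 1.1106

1.111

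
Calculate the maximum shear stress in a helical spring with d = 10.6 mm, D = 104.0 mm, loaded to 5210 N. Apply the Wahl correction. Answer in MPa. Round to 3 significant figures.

Spring index C = D/d = 104.0/10.6 = 9.8113
K_W = (4C−1)/(4C−4) + 0.615/C = 38.245/35.245 + 0.0627 = 1.1478
τ₀ = 8FD/(πd³) = 8·5210·104.0/(π·10.6³) = 4.33472e+06/3741.7 = 1158.5 MPa
τ_max = K·τ₀ = 1.1478 × 1158.5 = 1329.7 MPa

1330 MPa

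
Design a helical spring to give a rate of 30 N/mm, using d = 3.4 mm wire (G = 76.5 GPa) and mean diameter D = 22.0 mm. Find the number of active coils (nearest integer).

4

N_a = Gd⁴/(8D³k) = (76.5×10³ × 3.4⁴)/(8 × 22.0³ × 30)
    = 1.0223e+07 / 2.55552e+06 = 4 → 4 coils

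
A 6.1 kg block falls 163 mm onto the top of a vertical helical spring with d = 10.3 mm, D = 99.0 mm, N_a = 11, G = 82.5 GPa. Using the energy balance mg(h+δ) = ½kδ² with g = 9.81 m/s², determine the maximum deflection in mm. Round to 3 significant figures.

k = Gd⁴/(8D³N_a) = (82.5×10³)(10.3⁴)/(8·99.0³·11) = 10.875 N/mm
W = mg = 6.1 × 9.81 = 59.841 N
½kδ² − Wδ − Wh = 0 → δ = (W + √(W² + 2kWh))/k
δ = (59.841 + √(3580.9 + 212144))/10.875 = (59.841 + 464.46)/10.875 = 48.213 mm

48.2 mm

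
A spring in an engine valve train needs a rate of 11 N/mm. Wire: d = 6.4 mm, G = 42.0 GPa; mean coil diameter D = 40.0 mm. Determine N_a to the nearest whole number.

N_a = Gd⁴/(8D³k) = (42.0×10³ × 6.4⁴)/(8 × 40.0³ × 11)
    = 7.04643e+07 / 5.632e+06 = 12.51 → 13 coils

13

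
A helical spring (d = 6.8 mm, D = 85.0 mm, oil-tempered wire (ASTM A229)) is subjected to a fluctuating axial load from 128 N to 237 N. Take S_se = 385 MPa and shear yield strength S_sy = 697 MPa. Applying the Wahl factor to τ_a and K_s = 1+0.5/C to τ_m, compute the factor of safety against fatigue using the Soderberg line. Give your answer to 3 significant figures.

3.38

C = D/d = 85.0/6.8 = 12.5000; K_W = (4C−1)/(4C−4)+0.615/C = 1.1144; K_s = 1+0.5/C = 1.0400
F_a = (F_max−F_min)/2 = 54.5 N; F_m = (F_max+F_min)/2 = 182.5 N
τ_a = K_W·8F_aD/(πd³) = 1.1144 × 37.517 = 41.81 MPa
τ_m = K_s·8F_mD/(πd³) = 1.0400 × 125.63 = 130.66 MPa
Soderberg: 1/n_f = τ_a/S_se + τ_m/S_sy = 41.81/385 + 130.66/697 = 0.10860 + 0.18745 = 0.29605
n_f = 1/0.29605 = 3.378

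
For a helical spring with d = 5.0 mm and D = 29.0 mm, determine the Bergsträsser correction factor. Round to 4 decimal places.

C = D/d = 29.0/5.0 = 5.8000
K_B = (4C+2)/(4C−3) = 25.200/20.200 = 1.2475

1.2475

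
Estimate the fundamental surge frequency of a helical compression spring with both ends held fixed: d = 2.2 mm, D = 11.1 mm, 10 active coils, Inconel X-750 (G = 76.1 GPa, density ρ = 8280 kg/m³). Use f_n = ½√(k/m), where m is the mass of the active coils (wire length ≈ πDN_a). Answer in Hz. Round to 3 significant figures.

609 Hz

k = Gd⁴/(8D³N_a) = (76.1×10³)(2.2⁴)/(8·11.1³·10) = 16.294 N/mm = 16294 N/m
Wire length L = πDN_a = π·11.1·10 = 348.72 mm
m = ρ·(πd²/4)·L = 8280 × 3.8013×10⁻⁶ m² × 0.34872 m = 0.010976 kg
f_n = ½√(k/m) = 0.5·√(16294/0.010976) = 0.5·√(1.4845e+06) = 609.2 Hz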